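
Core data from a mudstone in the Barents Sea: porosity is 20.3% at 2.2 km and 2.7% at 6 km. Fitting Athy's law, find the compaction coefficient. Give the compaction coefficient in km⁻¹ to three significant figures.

0.531 km⁻¹

Athy: phi(Z) = phi₀ e^(−kZ) ⇒ phi₁/phi₂ = e^{k(Z₂−Z₁)} ⇒ k = ln(phi₁/phi₂)/(Z₂−Z₁)
k = ln(0.203/0.027) / (6 − 2.2) = ln(7.519) / 3.8 = 2.0174 / 3.8 = 0.5309 km⁻¹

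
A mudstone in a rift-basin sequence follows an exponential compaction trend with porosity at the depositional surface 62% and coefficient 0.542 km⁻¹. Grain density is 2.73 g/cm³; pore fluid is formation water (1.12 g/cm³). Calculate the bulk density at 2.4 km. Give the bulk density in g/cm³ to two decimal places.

2.46 g/cm³

Porosity at depth: φ = 0.62·exp(−0.542×2.4) = 0.62×0.2723 = 0.1688
Bulk density: ρ_b = (1−φ)ρ_g + φ·ρ_f = 0.8312×2.73 + 0.1688×1.12
       = 2.269 + 0.189 = 2.458 g/cm³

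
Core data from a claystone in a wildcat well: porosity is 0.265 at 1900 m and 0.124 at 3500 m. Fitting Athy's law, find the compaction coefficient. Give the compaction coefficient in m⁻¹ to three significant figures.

0.000475 m⁻¹

Working in km (1 km = 1000 m; β in km⁻¹ = β in m⁻¹ × 1000):
Athy: phi(z) = phi₀ e^(−βz) ⇒ phi₁/phi₂ = e^{β(z₂−z₁)} ⇒ β = ln(phi₁/phi₂)/(z₂−z₁)
β = ln(0.265/0.124) / (3.5 − 1.9) = ln(2.137) / 1.6 = 0.7594 / 1.6 = 0.4747 km⁻¹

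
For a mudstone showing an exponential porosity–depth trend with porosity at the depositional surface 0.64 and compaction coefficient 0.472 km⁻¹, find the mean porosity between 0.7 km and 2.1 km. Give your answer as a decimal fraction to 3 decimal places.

0.337

⟨n⟩ = (1/(Z₂−Z₁)) ∫ n₀ e^(−βZ) dZ = n₀·(e^(−β·Z₁) − e^(−β·Z₂)) / (β·(Z₂−Z₁))
e^(−0.472×0.7) = 0.7186; e^(−0.472×2.1) = 0.3711
⟨n⟩ = 0.64 × (0.7186 − 0.3711) / (0.472 × 1.4) = 0.64 × 0.5259 = 0.3366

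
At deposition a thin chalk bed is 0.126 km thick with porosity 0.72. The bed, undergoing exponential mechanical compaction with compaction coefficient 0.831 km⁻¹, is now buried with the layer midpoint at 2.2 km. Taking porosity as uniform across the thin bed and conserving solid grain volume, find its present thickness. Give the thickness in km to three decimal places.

0.040 km

Porosity at 2.2 km: φ = 0.72·exp(−0.831×2.2) = 0.1157
Solid-volume conservation: h(1−φ) = h₀(1−φ₀) ⇒ h = h₀·(1−φ₀)/(1−φ)
h = 0.126 × (1 − 0.72)/(1 − 0.1157) = 0.126 × 0.3166 = 0.0399 km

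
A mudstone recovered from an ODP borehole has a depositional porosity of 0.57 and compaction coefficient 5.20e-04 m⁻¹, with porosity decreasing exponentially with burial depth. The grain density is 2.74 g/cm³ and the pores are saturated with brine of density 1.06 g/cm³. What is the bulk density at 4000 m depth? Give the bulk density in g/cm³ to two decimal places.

2.62 g/cm³

Working in km (1 km = 1000 m; c in km⁻¹ = c in m⁻¹ × 1000):
Porosity at depth: phi = 0.57·exp(−0.52×4) = 0.57×0.1249 = 0.0712
Bulk density: ρ_b = (1−phi)ρ_g + phi·ρ_f = 0.9288×2.74 + 0.0712×1.06
       = 2.545 + 0.075 = 2.620 g/cm³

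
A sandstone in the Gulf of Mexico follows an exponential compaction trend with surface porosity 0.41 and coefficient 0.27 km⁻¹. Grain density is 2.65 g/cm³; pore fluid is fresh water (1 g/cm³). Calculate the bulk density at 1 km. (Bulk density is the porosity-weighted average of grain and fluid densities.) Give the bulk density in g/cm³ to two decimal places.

Porosity at depth: phi = 0.41·exp(−0.27×1) = 0.41×0.7634 = 0.3130
Bulk density: ρ_b = (1−phi)ρ_g + phi·ρ_f = 0.6870×2.65 + 0.3130×1
       = 1.821 + 0.313 = 2.134 g/cm³

2.13 g/cm³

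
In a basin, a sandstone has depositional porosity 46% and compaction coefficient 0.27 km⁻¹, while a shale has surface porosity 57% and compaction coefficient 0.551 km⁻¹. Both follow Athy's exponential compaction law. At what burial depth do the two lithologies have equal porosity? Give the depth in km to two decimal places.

0.76 km

Set n₀ₐ e^(−βₐd) = n₀ᵦ e^(−βᵦd) ⇒ ln(n₀ₐ/n₀ᵦ) = (βₐ − βᵦ)·d
d = ln(0.46/0.57) / (0.27 − 0.551) = -0.2144 / -0.281 = 0.763 km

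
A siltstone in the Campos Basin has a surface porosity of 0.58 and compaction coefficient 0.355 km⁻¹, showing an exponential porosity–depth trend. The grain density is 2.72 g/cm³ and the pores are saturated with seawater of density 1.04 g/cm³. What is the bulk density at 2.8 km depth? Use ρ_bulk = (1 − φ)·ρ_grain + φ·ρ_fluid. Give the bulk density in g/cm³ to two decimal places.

2.36 g/cm³

Porosity at depth: phi = 0.58·exp(−0.355×2.8) = 0.58×0.3701 = 0.2147
Bulk density: ρ_b = (1−phi)ρ_g + phi·ρ_f = 0.7853×2.72 + 0.2147×1.04
       = 2.136 + 0.223 = 2.359 g/cm³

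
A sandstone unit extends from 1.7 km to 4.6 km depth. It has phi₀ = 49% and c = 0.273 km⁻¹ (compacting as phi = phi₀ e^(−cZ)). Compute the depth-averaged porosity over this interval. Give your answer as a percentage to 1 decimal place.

⟨phi⟩ = (1/(Z₂−Z₁)) ∫ phi₀ e^(−cZ) dZ = phi₀·(e^(−c·Z₁) − e^(−c·Z₂)) / (c·(Z₂−Z₁))
e^(−0.273×1.7) = 0.6287; e^(−0.273×4.6) = 0.2848
⟨phi⟩ = 0.49 × (0.6287 − 0.2848) / (0.273 × 2.9) = 0.49 × 0.4343 = 0.2128

21.3%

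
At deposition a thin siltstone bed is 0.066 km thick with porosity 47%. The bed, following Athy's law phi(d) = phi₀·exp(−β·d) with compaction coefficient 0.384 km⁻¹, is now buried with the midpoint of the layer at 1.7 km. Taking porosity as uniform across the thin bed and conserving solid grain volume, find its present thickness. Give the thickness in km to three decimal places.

Porosity at 1.7 km: phi = 0.47·exp(−0.384×1.7) = 0.2447
Solid-volume conservation: h(1−phi) = h₀(1−phi₀) ⇒ h = h₀·(1−phi₀)/(1−phi)
h = 0.066 × (1 − 0.47)/(1 − 0.2447) = 0.066 × 0.7017 = 0.0463 km

0.046 km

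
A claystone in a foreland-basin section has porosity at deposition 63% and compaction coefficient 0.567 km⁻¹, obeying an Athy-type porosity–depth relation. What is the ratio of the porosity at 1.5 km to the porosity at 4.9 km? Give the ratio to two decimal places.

6.87

φ(Z₁)/φ(Z₂) = e^(−β·Z₁)/e^(−β·Z₂) = e^{β(Z₂−Z₁)}
= exp(0.567 × 3.4) = exp(1.928) = 6.8744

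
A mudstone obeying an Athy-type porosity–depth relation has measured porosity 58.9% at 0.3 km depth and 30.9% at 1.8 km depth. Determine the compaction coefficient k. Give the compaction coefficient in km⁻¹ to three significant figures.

Athy: φ(z) = φ₀ e^(−kz) ⇒ φ₁/φ₂ = e^{k(z₂−z₁)} ⇒ k = ln(φ₁/φ₂)/(z₂−z₁)
k = ln(0.589/0.309) / (1.8 − 0.3) = ln(1.906) / 1.5 = 0.6451 / 1.5 = 0.4301 km⁻¹

0.430 km⁻¹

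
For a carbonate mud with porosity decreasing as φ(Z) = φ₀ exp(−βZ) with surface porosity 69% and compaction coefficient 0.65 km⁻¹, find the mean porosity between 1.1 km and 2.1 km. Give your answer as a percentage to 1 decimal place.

⟨φ⟩ = (1/(Z₂−Z₁)) ∫ φ₀ e^(−βZ) dZ = φ₀·(e^(−β·Z₁) − e^(−β·Z₂)) / (β·(Z₂−Z₁))
e^(−0.65×1.1) = 0.4892; e^(−0.65×2.1) = 0.2554
⟨φ⟩ = 0.69 × (0.4892 − 0.2554) / (0.65 × 1) = 0.69 × 0.3597 = 0.2482

24.8%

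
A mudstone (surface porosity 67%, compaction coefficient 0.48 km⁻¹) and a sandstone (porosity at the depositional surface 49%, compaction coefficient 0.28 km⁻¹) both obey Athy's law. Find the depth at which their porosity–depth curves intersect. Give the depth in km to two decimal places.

1.56 km

Set n₀ₐ e^(−kₐd) = n₀ᵦ e^(−kᵦd) ⇒ ln(n₀ₐ/n₀ᵦ) = (kₐ − kᵦ)·d
d = ln(0.67/0.49) / (0.48 − 0.28) = 0.3129 / 0.2 = 1.564 km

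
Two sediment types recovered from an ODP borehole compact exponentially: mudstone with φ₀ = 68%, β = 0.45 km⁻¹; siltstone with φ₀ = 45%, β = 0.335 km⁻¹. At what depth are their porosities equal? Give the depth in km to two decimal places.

3.59 km

Set φ₀ₐ e^(−βₐz) = φ₀ᵦ e^(−βᵦz) ⇒ ln(φ₀ₐ/φ₀ᵦ) = (βₐ − βᵦ)·z
z = ln(0.68/0.45) / (0.45 − 0.335) = 0.4128 / 0.115 = 3.590 km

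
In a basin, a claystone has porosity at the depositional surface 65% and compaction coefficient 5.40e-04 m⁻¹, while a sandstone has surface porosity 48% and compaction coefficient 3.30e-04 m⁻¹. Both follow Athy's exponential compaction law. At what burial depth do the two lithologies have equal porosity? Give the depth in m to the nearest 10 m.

Working in km (1 km = 1000 m; k in km⁻¹ = k in m⁻¹ × 1000):
Set phi₀ₐ e^(−kₐd) = phi₀ᵦ e^(−kᵦd) ⇒ ln(phi₀ₐ/phi₀ᵦ) = (kₐ − kᵦ)·d
d = ln(0.65/0.48) / (0.54 − 0.33) = 0.3032 / 0.21 = 1.444 km

1440 m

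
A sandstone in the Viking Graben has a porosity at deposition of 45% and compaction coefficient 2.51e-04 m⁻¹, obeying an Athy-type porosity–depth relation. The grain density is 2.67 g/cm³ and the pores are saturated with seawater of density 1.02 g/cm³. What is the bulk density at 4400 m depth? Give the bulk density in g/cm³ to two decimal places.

Working in km (1 km = 1000 m; k in km⁻¹ = k in m⁻¹ × 1000):
Porosity at depth: n = 0.45·exp(−0.251×4.4) = 0.45×0.3314 = 0.1491
Bulk density: ρ_b = (1−n)ρ_g + n·ρ_f = 0.8509×2.67 + 0.1491×1.02
       = 2.272 + 0.152 = 2.424 g/cm³

2.42 g/cm³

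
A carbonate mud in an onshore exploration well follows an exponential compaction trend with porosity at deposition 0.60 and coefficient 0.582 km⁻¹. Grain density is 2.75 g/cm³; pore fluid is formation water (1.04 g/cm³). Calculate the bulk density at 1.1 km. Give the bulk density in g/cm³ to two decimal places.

2.21 g/cm³

Porosity at depth: n = 0.6·exp(−0.582×1.1) = 0.6×0.5272 = 0.3163
Bulk density: ρ_b = (1−n)ρ_g + n·ρ_f = 0.6837×2.75 + 0.3163×1.04
       = 1.880 + 0.329 = 2.209 g/cm³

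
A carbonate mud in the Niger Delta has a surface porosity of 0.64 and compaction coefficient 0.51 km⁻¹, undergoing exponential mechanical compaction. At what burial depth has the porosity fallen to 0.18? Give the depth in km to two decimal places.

Invert Athy's law: d = ln(n₀/n) / β
d = ln(0.64/0.18) / 0.51 = ln(3.556) / 0.51 = 1.2685 / 0.51 = 2.487 km

2.49 km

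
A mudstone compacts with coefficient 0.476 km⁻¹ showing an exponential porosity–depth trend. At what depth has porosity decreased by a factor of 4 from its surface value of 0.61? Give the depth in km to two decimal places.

2.91 km

n/n₀ = 1/4 ⇒ exp(−k·d) = 1/4 ⇒ d = ln(4) / k
d = 1.3863 / 0.476 = 2.912 km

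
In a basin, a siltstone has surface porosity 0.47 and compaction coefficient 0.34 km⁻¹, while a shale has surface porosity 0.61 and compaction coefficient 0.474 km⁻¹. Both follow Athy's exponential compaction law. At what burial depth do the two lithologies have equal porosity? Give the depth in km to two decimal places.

Set φ₀ₐ e^(−cₐd) = φ₀ᵦ e^(−cᵦd) ⇒ ln(φ₀ₐ/φ₀ᵦ) = (cₐ − cᵦ)·d
d = ln(0.47/0.61) / (0.34 − 0.474) = -0.2607 / -0.134 = 1.946 km

1.95 km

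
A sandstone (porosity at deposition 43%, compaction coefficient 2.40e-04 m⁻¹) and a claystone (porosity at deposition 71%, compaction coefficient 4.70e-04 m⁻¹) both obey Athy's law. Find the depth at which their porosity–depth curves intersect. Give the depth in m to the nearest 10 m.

Working in km (1 km = 1000 m; c in km⁻¹ = c in m⁻¹ × 1000):
Set n₀ₐ e^(−cₐZ) = n₀ᵦ e^(−cᵦZ) ⇒ ln(n₀ₐ/n₀ᵦ) = (cₐ − cᵦ)·Z
Z = ln(0.43/0.71) / (0.24 − 0.47) = -0.5015 / -0.23 = 2.180 km

2180 m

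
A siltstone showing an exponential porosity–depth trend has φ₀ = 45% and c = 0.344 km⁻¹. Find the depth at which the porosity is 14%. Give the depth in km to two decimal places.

Invert Athy's law: z = ln(φ₀/φ) / c
z = ln(0.45/0.14) / 0.344 = ln(3.214) / 0.344 = 1.1676 / 0.344 = 3.394 km

3.39 km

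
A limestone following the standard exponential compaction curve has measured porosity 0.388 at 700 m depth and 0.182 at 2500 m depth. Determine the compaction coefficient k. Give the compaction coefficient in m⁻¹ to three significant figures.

0.000421 m⁻¹

Working in km (1 km = 1000 m; k in km⁻¹ = k in m⁻¹ × 1000):
Athy: n(z) = n₀ e^(−kz) ⇒ n₁/n₂ = e^{k(z₂−z₁)} ⇒ k = ln(n₁/n₂)/(z₂−z₁)
k = ln(0.388/0.182) / (2.5 − 0.7) = ln(2.132) / 1.8 = 0.7570 / 1.8 = 0.4206 km⁻¹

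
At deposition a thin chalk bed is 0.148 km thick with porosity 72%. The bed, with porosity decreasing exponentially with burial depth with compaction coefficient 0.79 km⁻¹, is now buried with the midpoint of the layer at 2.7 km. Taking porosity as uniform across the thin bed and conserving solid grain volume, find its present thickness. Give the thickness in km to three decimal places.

0.045 km

Porosity at 2.7 km: φ = 0.72·exp(−0.79×2.7) = 0.0853
Solid-volume conservation: h(1−φ) = h₀(1−φ₀) ⇒ h = h₀·(1−φ₀)/(1−φ)
h = 0.148 × (1 − 0.72)/(1 − 0.0853) = 0.148 × 0.3061 = 0.0453 km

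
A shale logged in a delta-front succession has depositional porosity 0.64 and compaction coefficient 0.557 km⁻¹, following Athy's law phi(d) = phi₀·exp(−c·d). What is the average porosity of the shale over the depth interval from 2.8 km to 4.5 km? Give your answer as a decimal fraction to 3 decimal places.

⟨phi⟩ = (1/(d₂−d₁)) ∫ phi₀ e^(−cd) dd = phi₀·(e^(−c·d₁) − e^(−c·d₂)) / (c·(d₂−d₁))
e^(−0.557×2.8) = 0.2102; e^(−0.557×4.5) = 0.0816
⟨phi⟩ = 0.64 × (0.2102 − 0.0816) / (0.557 × 1.7) = 0.64 × 0.1359 = 0.0870

0.087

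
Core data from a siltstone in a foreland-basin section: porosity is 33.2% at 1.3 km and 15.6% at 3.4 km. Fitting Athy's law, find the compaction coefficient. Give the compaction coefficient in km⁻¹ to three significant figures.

Athy: φ(Z) = φ₀ e^(−βZ) ⇒ φ₁/φ₂ = e^{β(Z₂−Z₁)} ⇒ β = ln(φ₁/φ₂)/(Z₂−Z₁)
β = ln(0.332/0.156) / (3.4 − 1.3) = ln(2.128) / 2.1 = 0.7553 / 2.1 = 0.3597 km⁻¹

0.360 km⁻¹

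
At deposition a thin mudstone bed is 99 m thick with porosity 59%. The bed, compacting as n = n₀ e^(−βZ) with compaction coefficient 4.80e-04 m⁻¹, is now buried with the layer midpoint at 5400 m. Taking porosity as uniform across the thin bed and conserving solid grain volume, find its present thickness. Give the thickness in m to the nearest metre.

Working in km (1 km = 1000 m; β in km⁻¹ = β in m⁻¹ × 1000):
Porosity at 5.4 km: n = 0.59·exp(−0.48×5.4) = 0.0442
Solid-volume conservation: h(1−n) = h₀(1−n₀) ⇒ h = h₀·(1−n₀)/(1−n)
h = 0.099 × (1 − 0.59)/(1 − 0.0442) = 0.099 × 0.4289 = 0.0425 km

42 m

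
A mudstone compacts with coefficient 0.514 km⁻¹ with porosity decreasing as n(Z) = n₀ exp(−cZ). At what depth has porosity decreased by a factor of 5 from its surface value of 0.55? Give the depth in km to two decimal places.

3.13 km

n/n₀ = 1/5 ⇒ exp(−c·Z) = 1/5 ⇒ Z = ln(5) / c
Z = 1.6094 / 0.514 = 3.131 km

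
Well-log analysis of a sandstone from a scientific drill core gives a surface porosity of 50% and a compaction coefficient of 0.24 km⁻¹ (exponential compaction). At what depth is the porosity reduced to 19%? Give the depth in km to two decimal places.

Invert Athy's law: Z = ln(φ₀/φ) / k
Z = ln(0.5/0.19) / 0.24 = ln(2.632) / 0.24 = 0.9676 / 0.24 = 4.032 km

4.03 km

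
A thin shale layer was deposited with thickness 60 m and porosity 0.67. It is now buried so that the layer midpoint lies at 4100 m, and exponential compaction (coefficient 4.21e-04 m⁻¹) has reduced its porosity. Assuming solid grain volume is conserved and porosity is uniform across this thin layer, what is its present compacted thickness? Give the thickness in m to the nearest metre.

Working in km (1 km = 1000 m; β in km⁻¹ = β in m⁻¹ × 1000):
Porosity at 4.1 km: φ = 0.67·exp(−0.421×4.1) = 0.1192
Solid-volume conservation: h(1−φ) = h₀(1−φ₀) ⇒ h = h₀·(1−φ₀)/(1−φ)
h = 0.06 × (1 − 0.67)/(1 − 0.1192) = 0.06 × 0.3747 = 0.0225 km

22 m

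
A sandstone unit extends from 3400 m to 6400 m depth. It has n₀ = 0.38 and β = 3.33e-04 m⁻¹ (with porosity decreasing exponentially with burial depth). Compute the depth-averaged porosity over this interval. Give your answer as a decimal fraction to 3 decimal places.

0.077

Working in km (1 km = 1000 m; β in km⁻¹ = β in m⁻¹ × 1000):
⟨n⟩ = (1/(z₂−z₁)) ∫ n₀ e^(−βz) dz = n₀·(e^(−β·z₁) − e^(−β·z₂)) / (β·(z₂−z₁))
e^(−0.333×3.4) = 0.3223; e^(−0.333×6.4) = 0.1187
⟨n⟩ = 0.38 × (0.3223 − 0.1187) / (0.333 × 3) = 0.38 × 0.2038 = 0.0775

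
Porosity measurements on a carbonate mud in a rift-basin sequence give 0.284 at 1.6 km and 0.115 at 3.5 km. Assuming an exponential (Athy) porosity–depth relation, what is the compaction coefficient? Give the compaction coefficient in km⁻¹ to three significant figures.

0.476 km⁻¹

Athy: phi(Z) = phi₀ e^(−cZ) ⇒ phi₁/phi₂ = e^{c(Z₂−Z₁)} ⇒ c = ln(phi₁/phi₂)/(Z₂−Z₁)
c = ln(0.284/0.115) / (3.5 − 1.6) = ln(2.47) / 1.9 = 0.9040 / 1.9 = 0.4758 km⁻¹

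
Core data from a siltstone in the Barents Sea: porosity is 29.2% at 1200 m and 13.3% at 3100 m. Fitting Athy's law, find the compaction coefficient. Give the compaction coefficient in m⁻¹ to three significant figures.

0.000414 m⁻¹

Working in km (1 km = 1000 m; k in km⁻¹ = k in m⁻¹ × 1000):
Athy: φ(Z) = φ₀ e^(−kZ) ⇒ φ₁/φ₂ = e^{k(Z₂−Z₁)} ⇒ k = ln(φ₁/φ₂)/(Z₂−Z₁)
k = ln(0.292/0.133) / (3.1 − 1.2) = ln(2.195) / 1.9 = 0.7864 / 1.9 = 0.4139 km⁻¹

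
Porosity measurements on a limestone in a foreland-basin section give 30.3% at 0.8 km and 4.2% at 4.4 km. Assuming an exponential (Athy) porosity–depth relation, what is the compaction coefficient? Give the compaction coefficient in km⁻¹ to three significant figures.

0.549 km⁻¹

Athy: n(d) = n₀ e^(−βd) ⇒ n₁/n₂ = e^{β(d₂−d₁)} ⇒ β = ln(n₁/n₂)/(d₂−d₁)
β = ln(0.303/0.042) / (4.4 − 0.8) = ln(7.214) / 3.6 = 1.9761 / 3.6 = 0.5489 km⁻¹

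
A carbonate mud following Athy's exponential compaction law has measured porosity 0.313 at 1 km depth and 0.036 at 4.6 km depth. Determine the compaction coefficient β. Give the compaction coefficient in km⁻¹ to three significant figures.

Athy: phi(d) = phi₀ e^(−βd) ⇒ phi₁/phi₂ = e^{β(d₂−d₁)} ⇒ β = ln(phi₁/phi₂)/(d₂−d₁)
β = ln(0.313/0.036) / (4.6 − 1) = ln(8.694) / 3.6 = 2.1627 / 3.6 = 0.6007 km⁻¹

0.601 km⁻¹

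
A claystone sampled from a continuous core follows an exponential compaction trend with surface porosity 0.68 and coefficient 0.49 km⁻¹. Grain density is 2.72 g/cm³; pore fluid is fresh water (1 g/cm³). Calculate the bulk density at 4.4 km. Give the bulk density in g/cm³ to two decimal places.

2.58 g/cm³

Porosity at depth: φ = 0.68·exp(−0.49×4.4) = 0.68×0.1158 = 0.0787
Bulk density: ρ_b = (1−φ)ρ_g + φ·ρ_f = 0.9213×2.72 + 0.0787×1
       = 2.506 + 0.079 = 2.585 g/cm³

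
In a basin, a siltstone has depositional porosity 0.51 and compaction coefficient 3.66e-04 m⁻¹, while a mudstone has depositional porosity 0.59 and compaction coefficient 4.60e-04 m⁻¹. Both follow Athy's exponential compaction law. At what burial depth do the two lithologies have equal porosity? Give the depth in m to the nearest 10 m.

Working in km (1 km = 1000 m; c in km⁻¹ = c in m⁻¹ × 1000):
Set phi₀ₐ e^(−cₐz) = phi₀ᵦ e^(−cᵦz) ⇒ ln(phi₀ₐ/phi₀ᵦ) = (cₐ − cᵦ)·z
z = ln(0.51/0.59) / (0.366 − 0.46) = -0.1457 / -0.094 = 1.550 km

1550 m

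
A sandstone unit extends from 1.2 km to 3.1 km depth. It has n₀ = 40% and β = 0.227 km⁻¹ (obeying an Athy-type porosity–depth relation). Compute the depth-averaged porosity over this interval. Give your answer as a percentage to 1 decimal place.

⟨n⟩ = (1/(z₂−z₁)) ∫ n₀ e^(−βz) dz = n₀·(e^(−β·z₁) − e^(−β·z₂)) / (β·(z₂−z₁))
e^(−0.227×1.2) = 0.7615; e^(−0.227×3.1) = 0.4948
⟨n⟩ = 0.4 × (0.7615 − 0.4948) / (0.227 × 1.9) = 0.4 × 0.6186 = 0.2474

24.7%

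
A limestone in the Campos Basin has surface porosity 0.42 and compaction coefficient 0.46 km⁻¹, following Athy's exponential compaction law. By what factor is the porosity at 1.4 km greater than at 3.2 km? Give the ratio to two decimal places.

phi(d₁)/phi(d₂) = e^(−c·d₁)/e^(−c·d₂) = e^{c(d₂−d₁)}
= exp(0.46 × 1.8) = exp(0.828) = 2.2887

2.29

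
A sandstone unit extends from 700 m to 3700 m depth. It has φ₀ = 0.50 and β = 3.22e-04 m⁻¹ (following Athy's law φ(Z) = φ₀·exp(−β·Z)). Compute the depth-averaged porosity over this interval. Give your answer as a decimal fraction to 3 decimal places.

0.256

Working in km (1 km = 1000 m; β in km⁻¹ = β in m⁻¹ × 1000):
⟨φ⟩ = (1/(Z₂−Z₁)) ∫ φ₀ e^(−βZ) dZ = φ₀·(e^(−β·Z₁) − e^(−β·Z₂)) / (β·(Z₂−Z₁))
e^(−0.322×0.7) = 0.7982; e^(−0.322×3.7) = 0.3038
⟨φ⟩ = 0.5 × (0.7982 − 0.3038) / (0.322 × 3) = 0.5 × 0.5118 = 0.2559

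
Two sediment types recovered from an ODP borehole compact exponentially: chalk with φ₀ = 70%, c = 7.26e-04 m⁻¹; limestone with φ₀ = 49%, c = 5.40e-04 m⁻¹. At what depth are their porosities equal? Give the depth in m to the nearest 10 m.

Working in km (1 km = 1000 m; c in km⁻¹ = c in m⁻¹ × 1000):
Set φ₀ₐ e^(−cₐz) = φ₀ᵦ e^(−cᵦz) ⇒ ln(φ₀ₐ/φ₀ᵦ) = (cₐ − cᵦ)·z
z = ln(0.7/0.49) / (0.726 − 0.54) = 0.3567 / 0.186 = 1.918 km

1920 m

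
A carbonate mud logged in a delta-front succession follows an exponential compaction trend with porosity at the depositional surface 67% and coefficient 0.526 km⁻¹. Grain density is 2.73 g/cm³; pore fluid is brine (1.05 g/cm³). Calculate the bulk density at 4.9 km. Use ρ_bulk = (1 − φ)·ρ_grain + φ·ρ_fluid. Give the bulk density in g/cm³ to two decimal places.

Porosity at depth: phi = 0.67·exp(−0.526×4.9) = 0.67×0.0760 = 0.0509
Bulk density: ρ_b = (1−phi)ρ_g + phi·ρ_f = 0.9491×2.73 + 0.0509×1.05
       = 2.591 + 0.053 = 2.644 g/cm³

2.64 g/cm³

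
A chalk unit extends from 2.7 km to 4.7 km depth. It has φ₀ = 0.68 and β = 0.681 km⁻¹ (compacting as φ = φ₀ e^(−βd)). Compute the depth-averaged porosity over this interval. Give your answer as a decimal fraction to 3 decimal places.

⟨φ⟩ = (1/(d₂−d₁)) ∫ φ₀ e^(−βd) dd = φ₀·(e^(−β·d₁) − e^(−β·d₂)) / (β·(d₂−d₁))
e^(−0.681×2.7) = 0.1590; e^(−0.681×4.7) = 0.0407
⟨φ⟩ = 0.68 × (0.1590 − 0.0407) / (0.681 × 2) = 0.68 × 0.0869 = 0.0591

0.059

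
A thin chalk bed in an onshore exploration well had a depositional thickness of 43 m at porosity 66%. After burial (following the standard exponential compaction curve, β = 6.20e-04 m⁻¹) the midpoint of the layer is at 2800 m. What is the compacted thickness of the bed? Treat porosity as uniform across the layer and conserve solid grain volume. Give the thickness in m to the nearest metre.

17 m

Working in km (1 km = 1000 m; β in km⁻¹ = β in m⁻¹ × 1000):
Porosity at 2.8 km: φ = 0.66·exp(−0.62×2.8) = 0.1163
Solid-volume conservation: h(1−φ) = h₀(1−φ₀) ⇒ h = h₀·(1−φ₀)/(1−φ)
h = 0.043 × (1 − 0.66)/(1 − 0.1163) = 0.043 × 0.3847 = 0.0165 km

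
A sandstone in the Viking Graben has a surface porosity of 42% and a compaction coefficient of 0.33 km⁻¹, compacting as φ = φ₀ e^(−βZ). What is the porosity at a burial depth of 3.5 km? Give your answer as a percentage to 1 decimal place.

13.2%

φ = φ₀·exp(−β·Z) = 0.42 × exp(−0.33 × 3.5) = 0.42 × exp(−1.155)
  = 0.42 × 0.3151 = 0.1323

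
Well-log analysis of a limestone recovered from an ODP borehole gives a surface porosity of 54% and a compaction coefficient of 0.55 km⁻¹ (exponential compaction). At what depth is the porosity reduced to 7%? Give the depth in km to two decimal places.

Invert Athy's law: Z = ln(phi₀/phi) / k
Z = ln(0.54/0.07) / 0.55 = ln(7.714) / 0.55 = 2.0431 / 0.55 = 3.715 km

3.71 km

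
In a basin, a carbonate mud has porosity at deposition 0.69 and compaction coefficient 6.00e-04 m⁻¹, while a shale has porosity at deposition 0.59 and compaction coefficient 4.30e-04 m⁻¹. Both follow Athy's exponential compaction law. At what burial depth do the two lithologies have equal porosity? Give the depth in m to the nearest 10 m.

920 m

Working in km (1 km = 1000 m; c in km⁻¹ = c in m⁻¹ × 1000):
Set phi₀ₐ e^(−cₐd) = phi₀ᵦ e^(−cᵦd) ⇒ ln(phi₀ₐ/phi₀ᵦ) = (cₐ − cᵦ)·d
d = ln(0.69/0.59) / (0.6 − 0.43) = 0.1566 / 0.17 = 0.921 km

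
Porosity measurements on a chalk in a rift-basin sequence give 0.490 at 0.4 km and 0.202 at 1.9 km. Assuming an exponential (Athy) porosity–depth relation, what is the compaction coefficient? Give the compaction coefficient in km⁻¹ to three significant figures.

Athy: n(Z) = n₀ e^(−cZ) ⇒ n₁/n₂ = e^{c(Z₂−Z₁)} ⇒ c = ln(n₁/n₂)/(Z₂−Z₁)
c = ln(0.49/0.202) / (1.9 − 0.4) = ln(2.426) / 1.5 = 0.8861 / 1.5 = 0.5908 km⁻¹

0.591 km⁻¹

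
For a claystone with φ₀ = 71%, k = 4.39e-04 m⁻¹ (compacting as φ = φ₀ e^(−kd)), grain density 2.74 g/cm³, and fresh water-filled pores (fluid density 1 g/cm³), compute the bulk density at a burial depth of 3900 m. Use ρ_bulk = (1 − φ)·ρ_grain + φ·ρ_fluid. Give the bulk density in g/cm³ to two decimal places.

Working in km (1 km = 1000 m; k in km⁻¹ = k in m⁻¹ × 1000):
Porosity at depth: φ = 0.71·exp(−0.439×3.9) = 0.71×0.1805 = 0.1281
Bulk density: ρ_b = (1−φ)ρ_g + φ·ρ_f = 0.8719×2.74 + 0.1281×1
       = 2.389 + 0.128 = 2.517 g/cm³

2.52 g/cm³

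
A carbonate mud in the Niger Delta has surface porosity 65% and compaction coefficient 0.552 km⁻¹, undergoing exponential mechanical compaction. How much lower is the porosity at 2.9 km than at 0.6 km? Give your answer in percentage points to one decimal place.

phi(0.6) = 0.65·e^(−0.552×0.6) = 0.4667
phi(2.9) = 0.65·e^(−0.552×2.9) = 0.1311
Δphi = 0.4667 − 0.1311 = 0.3356

33.6 percentage points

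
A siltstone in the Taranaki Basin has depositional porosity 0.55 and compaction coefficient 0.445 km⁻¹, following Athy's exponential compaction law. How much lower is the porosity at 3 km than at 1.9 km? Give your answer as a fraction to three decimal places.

0.091

n(1.9) = 0.55·e^(−0.445×1.9) = 0.2361
n(3) = 0.55·e^(−0.445×3) = 0.1447
Δn = 0.2361 − 0.1447 = 0.0914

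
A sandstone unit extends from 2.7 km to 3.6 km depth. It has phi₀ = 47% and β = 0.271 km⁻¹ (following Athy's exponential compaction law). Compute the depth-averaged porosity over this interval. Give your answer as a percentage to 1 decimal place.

20.1%

⟨phi⟩ = (1/(Z₂−Z₁)) ∫ phi₀ e^(−βZ) dZ = phi₀·(e^(−β·Z₁) − e^(−β·Z₂)) / (β·(Z₂−Z₁))
e^(−0.271×2.7) = 0.4811; e^(−0.271×3.6) = 0.3770
⟨phi⟩ = 0.47 × (0.4811 − 0.3770) / (0.271 × 0.9) = 0.47 × 0.4269 = 0.2006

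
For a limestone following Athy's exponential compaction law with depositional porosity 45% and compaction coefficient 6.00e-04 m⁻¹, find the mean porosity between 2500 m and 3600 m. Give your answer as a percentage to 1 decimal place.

7.4%

Working in km (1 km = 1000 m; c in km⁻¹ = c in m⁻¹ × 1000):
⟨n⟩ = (1/(z₂−z₁)) ∫ n₀ e^(−cz) dz = n₀·(e^(−c·z₁) − e^(−c·z₂)) / (c·(z₂−z₁))
e^(−0.6×2.5) = 0.2231; e^(−0.6×3.6) = 0.1153
⟨n⟩ = 0.45 × (0.2231 − 0.1153) / (0.6 × 1.1) = 0.45 × 0.1633 = 0.0735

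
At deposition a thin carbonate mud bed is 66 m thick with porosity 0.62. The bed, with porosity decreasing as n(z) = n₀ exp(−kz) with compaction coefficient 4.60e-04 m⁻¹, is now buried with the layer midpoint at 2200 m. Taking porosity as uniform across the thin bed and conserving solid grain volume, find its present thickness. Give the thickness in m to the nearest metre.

Working in km (1 km = 1000 m; k in km⁻¹ = k in m⁻¹ × 1000):
Porosity at 2.2 km: n = 0.62·exp(−0.46×2.2) = 0.2254
Solid-volume conservation: h(1−n) = h₀(1−n₀) ⇒ h = h₀·(1−n₀)/(1−n)
h = 0.066 × (1 − 0.62)/(1 − 0.2254) = 0.066 × 0.4906 = 0.0324 km

32 m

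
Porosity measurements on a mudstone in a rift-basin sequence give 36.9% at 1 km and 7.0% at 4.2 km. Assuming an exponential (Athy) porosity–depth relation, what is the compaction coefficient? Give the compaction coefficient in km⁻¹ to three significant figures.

Athy: n(d) = n₀ e^(−cd) ⇒ n₁/n₂ = e^{c(d₂−d₁)} ⇒ c = ln(n₁/n₂)/(d₂−d₁)
c = ln(0.369/0.07) / (4.2 − 1) = ln(5.271) / 3.2 = 1.6623 / 3.2 = 0.5195 km⁻¹

0.519 km⁻¹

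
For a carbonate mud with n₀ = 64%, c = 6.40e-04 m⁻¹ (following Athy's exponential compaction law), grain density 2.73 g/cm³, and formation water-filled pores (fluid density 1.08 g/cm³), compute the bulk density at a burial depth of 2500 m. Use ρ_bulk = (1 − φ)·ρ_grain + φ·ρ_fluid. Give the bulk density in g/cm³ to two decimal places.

2.52 g/cm³

Working in km (1 km = 1000 m; c in km⁻¹ = c in m⁻¹ × 1000):
Porosity at depth: n = 0.64·exp(−0.64×2.5) = 0.64×0.2019 = 0.1292
Bulk density: ρ_b = (1−n)ρ_g + n·ρ_f = 0.8708×2.73 + 0.1292×1.08
       = 2.377 + 0.140 = 2.517 g/cm³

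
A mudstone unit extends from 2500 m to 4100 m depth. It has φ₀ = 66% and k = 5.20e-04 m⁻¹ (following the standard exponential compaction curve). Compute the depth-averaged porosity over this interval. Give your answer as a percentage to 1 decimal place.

Working in km (1 km = 1000 m; k in km⁻¹ = k in m⁻¹ × 1000):
⟨φ⟩ = (1/(Z₂−Z₁)) ∫ φ₀ e^(−kZ) dZ = φ₀·(e^(−k·Z₁) − e^(−k·Z₂)) / (k·(Z₂−Z₁))
e^(−0.52×2.5) = 0.2725; e^(−0.52×4.1) = 0.1186
⟨φ⟩ = 0.66 × (0.2725 − 0.1186) / (0.52 × 1.6) = 0.66 × 0.1850 = 0.1221

12.2%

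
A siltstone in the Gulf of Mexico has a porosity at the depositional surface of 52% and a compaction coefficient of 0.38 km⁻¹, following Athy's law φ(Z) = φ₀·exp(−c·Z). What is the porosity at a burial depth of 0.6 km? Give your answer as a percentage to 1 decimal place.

41.4%

φ = φ₀·exp(−c·Z) = 0.52 × exp(−0.38 × 0.6) = 0.52 × exp(−0.228)
  = 0.52 × 0.7961 = 0.4140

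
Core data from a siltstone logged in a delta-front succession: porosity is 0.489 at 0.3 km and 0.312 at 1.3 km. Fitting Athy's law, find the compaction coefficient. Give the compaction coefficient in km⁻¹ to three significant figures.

Athy: n(Z) = n₀ e^(−βZ) ⇒ n₁/n₂ = e^{β(Z₂−Z₁)} ⇒ β = ln(n₁/n₂)/(Z₂−Z₁)
β = ln(0.489/0.312) / (1.3 − 0.3) = ln(1.567) / 1 = 0.4494 / 1 = 0.4494 km⁻¹

0.449 km⁻¹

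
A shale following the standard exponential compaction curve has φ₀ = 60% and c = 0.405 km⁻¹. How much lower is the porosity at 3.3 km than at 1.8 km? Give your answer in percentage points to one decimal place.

13.2 percentage points

φ(1.8) = 0.6·e^(−0.405×1.8) = 0.2894
φ(3.3) = 0.6·e^(−0.405×3.3) = 0.1577
Δφ = 0.2894 − 0.1577 = 0.1318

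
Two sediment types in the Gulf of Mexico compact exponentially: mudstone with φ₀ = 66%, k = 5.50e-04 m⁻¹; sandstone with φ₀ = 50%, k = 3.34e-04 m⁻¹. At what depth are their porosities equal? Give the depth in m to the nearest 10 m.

Working in km (1 km = 1000 m; k in km⁻¹ = k in m⁻¹ × 1000):
Set φ₀ₐ e^(−kₐd) = φ₀ᵦ e^(−kᵦd) ⇒ ln(φ₀ₐ/φ₀ᵦ) = (kₐ − kᵦ)·d
d = ln(0.66/0.5) / (0.55 − 0.334) = 0.2776 / 0.216 = 1.285 km

1290 m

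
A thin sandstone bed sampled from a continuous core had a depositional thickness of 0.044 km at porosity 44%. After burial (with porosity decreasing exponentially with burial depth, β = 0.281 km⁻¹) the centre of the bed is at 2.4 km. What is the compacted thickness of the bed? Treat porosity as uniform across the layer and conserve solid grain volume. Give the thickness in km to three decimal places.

Porosity at 2.4 km: phi = 0.44·exp(−0.281×2.4) = 0.2242
Solid-volume conservation: h(1−phi) = h₀(1−phi₀) ⇒ h = h₀·(1−phi₀)/(1−phi)
h = 0.044 × (1 − 0.44)/(1 − 0.2242) = 0.044 × 0.7218 = 0.0318 km

0.032 km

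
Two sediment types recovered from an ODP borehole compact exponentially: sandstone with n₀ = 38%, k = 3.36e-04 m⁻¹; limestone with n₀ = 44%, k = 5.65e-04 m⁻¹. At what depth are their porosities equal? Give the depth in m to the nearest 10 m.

640 m

Working in km (1 km = 1000 m; k in km⁻¹ = k in m⁻¹ × 1000):
Set n₀ₐ e^(−kₐd) = n₀ᵦ e^(−kᵦd) ⇒ ln(n₀ₐ/n₀ᵦ) = (kₐ − kᵦ)·d
d = ln(0.38/0.44) / (0.336 − 0.565) = -0.1466 / -0.229 = 0.640 km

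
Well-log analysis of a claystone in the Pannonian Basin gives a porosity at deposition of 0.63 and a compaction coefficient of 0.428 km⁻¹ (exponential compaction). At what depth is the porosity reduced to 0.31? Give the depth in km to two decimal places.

1.66 km

Invert Athy's law: Z = ln(φ₀/φ) / k
Z = ln(0.63/0.31) / 0.428 = ln(2.032) / 0.428 = 0.7091 / 0.428 = 1.657 km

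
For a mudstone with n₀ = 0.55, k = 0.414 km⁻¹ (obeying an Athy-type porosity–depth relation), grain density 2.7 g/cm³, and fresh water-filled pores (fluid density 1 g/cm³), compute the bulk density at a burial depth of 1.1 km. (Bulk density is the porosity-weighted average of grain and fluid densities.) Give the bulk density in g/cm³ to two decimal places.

Porosity at depth: n = 0.55·exp(−0.414×1.1) = 0.55×0.6342 = 0.3488
Bulk density: ρ_b = (1−n)ρ_g + n·ρ_f = 0.6512×2.7 + 0.3488×1
       = 1.758 + 0.349 = 2.107 g/cm³

2.11 g/cm³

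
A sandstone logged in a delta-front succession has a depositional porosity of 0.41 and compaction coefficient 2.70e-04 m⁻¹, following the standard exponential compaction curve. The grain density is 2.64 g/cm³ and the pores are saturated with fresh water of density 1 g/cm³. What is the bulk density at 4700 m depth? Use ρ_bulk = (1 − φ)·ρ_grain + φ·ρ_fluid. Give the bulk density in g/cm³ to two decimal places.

Working in km (1 km = 1000 m; k in km⁻¹ = k in m⁻¹ × 1000):
Porosity at depth: phi = 0.41·exp(−0.27×4.7) = 0.41×0.2811 = 0.1153
Bulk density: ρ_b = (1−phi)ρ_g + phi·ρ_f = 0.8847×2.64 + 0.1153×1
       = 2.336 + 0.115 = 2.451 g/cm³

2.45 g/cm³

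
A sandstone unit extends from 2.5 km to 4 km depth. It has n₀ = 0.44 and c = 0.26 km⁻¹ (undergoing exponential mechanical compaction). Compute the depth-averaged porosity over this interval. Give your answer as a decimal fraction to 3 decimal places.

0.190

⟨n⟩ = (1/(z₂−z₁)) ∫ n₀ e^(−cz) dz = n₀·(e^(−c·z₁) − e^(−c·z₂)) / (c·(z₂−z₁))
e^(−0.26×2.5) = 0.5220; e^(−0.26×4) = 0.3535
⟨n⟩ = 0.44 × (0.5220 − 0.3535) / (0.26 × 1.5) = 0.44 × 0.4323 = 0.1902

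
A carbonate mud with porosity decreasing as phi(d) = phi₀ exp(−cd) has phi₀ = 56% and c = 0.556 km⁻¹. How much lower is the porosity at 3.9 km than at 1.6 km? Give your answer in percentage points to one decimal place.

16.6 percentage points

phi(1.6) = 0.56·e^(−0.556×1.6) = 0.2301
phi(3.9) = 0.56·e^(−0.556×3.9) = 0.0640
Δphi = 0.2301 − 0.0640 = 0.1660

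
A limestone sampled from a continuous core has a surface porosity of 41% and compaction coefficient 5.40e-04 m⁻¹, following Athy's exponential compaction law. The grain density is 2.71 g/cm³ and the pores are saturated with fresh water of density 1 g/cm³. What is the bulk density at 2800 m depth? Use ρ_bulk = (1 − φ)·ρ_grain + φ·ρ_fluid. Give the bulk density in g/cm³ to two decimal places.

Working in km (1 km = 1000 m; c in km⁻¹ = c in m⁻¹ × 1000):
Porosity at depth: phi = 0.41·exp(−0.54×2.8) = 0.41×0.2205 = 0.0904
Bulk density: ρ_b = (1−phi)ρ_g + phi·ρ_f = 0.9096×2.71 + 0.0904×1
       = 2.465 + 0.090 = 2.555 g/cm³

2.56 g/cm³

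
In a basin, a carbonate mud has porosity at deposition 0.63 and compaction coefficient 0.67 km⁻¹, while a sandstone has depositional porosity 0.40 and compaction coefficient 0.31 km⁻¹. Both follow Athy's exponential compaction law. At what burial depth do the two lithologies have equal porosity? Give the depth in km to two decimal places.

Set phi₀ₐ e^(−cₐz) = phi₀ᵦ e^(−cᵦz) ⇒ ln(phi₀ₐ/phi₀ᵦ) = (cₐ − cᵦ)·z
z = ln(0.63/0.4) / (0.67 − 0.31) = 0.4543 / 0.36 = 1.262 km

1.26 km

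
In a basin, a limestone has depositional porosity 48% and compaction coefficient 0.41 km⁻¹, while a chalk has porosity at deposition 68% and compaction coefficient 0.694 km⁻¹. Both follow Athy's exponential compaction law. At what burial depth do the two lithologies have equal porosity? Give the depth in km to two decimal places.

Set n₀ₐ e^(−βₐz) = n₀ᵦ e^(−βᵦz) ⇒ ln(n₀ₐ/n₀ᵦ) = (βₐ − βᵦ)·z
z = ln(0.48/0.68) / (0.41 − 0.694) = -0.3483 / -0.284 = 1.226 km

1.23 km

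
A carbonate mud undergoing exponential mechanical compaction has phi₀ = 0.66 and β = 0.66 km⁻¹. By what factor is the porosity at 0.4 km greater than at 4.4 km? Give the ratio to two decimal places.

14.01

phi(d₁)/phi(d₂) = e^(−β·d₁)/e^(−β·d₂) = e^{β(d₂−d₁)}
= exp(0.66 × 4) = exp(2.64) = 14.0132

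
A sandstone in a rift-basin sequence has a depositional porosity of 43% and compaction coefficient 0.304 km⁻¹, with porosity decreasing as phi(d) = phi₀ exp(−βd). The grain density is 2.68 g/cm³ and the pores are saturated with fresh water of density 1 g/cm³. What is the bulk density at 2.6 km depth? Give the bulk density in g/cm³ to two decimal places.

2.35 g/cm³

Porosity at depth: phi = 0.43·exp(−0.304×2.6) = 0.43×0.4537 = 0.1951
Bulk density: ρ_b = (1−phi)ρ_g + phi·ρ_f = 0.8049×2.68 + 0.1951×1
       = 2.157 + 0.195 = 2.352 g/cm³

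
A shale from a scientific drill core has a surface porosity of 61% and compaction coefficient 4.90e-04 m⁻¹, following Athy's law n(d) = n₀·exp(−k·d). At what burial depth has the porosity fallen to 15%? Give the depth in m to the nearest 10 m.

2860 m

Working in km (1 km = 1000 m; k in km⁻¹ = k in m⁻¹ × 1000):
Invert Athy's law: d = ln(n₀/n) / k
d = ln(0.61/0.15) / 0.49 = ln(4.067) / 0.49 = 1.4028 / 0.49 = 2.863 km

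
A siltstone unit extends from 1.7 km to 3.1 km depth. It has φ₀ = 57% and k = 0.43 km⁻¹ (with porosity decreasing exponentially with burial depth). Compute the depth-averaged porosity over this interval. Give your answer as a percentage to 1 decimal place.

⟨φ⟩ = (1/(d₂−d₁)) ∫ φ₀ e^(−kd) dd = φ₀·(e^(−k·d₁) − e^(−k·d₂)) / (k·(d₂−d₁))
e^(−0.43×1.7) = 0.4814; e^(−0.43×3.1) = 0.2637
⟨φ⟩ = 0.57 × (0.4814 − 0.2637) / (0.43 × 1.4) = 0.57 × 0.3617 = 0.2062

20.6%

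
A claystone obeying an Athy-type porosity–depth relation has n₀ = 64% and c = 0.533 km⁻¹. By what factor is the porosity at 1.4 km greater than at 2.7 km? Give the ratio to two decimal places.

2.00

n(d₁)/n(d₂) = e^(−c·d₁)/e^(−c·d₂) = e^{c(d₂−d₁)}
= exp(0.533 × 1.3) = exp(0.6929) = 1.9995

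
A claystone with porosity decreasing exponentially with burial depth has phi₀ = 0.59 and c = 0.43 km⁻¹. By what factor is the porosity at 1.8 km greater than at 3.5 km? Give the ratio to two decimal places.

2.08

phi(d₁)/phi(d₂) = e^(−c·d₁)/e^(−c·d₂) = e^{c(d₂−d₁)}
= exp(0.43 × 1.7) = exp(0.731) = 2.0772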